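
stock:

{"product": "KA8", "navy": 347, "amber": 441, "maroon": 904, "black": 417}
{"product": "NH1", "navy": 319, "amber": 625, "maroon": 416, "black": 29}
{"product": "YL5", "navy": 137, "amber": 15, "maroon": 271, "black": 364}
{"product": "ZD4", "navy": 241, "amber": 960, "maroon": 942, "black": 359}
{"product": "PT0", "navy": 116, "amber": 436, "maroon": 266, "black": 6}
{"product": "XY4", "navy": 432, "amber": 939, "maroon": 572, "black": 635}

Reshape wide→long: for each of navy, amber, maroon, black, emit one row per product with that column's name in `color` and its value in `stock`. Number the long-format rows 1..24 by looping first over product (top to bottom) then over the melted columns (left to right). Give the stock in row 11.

271

24 rows total (6 × 4). Row 11: index ⌊(11-1)/4⌋ = 2 into product → YL5; (11-1) mod 4 = 2 into the melted columns → maroon.
So row 11 is (YL5, maroon, 271); stock = 271.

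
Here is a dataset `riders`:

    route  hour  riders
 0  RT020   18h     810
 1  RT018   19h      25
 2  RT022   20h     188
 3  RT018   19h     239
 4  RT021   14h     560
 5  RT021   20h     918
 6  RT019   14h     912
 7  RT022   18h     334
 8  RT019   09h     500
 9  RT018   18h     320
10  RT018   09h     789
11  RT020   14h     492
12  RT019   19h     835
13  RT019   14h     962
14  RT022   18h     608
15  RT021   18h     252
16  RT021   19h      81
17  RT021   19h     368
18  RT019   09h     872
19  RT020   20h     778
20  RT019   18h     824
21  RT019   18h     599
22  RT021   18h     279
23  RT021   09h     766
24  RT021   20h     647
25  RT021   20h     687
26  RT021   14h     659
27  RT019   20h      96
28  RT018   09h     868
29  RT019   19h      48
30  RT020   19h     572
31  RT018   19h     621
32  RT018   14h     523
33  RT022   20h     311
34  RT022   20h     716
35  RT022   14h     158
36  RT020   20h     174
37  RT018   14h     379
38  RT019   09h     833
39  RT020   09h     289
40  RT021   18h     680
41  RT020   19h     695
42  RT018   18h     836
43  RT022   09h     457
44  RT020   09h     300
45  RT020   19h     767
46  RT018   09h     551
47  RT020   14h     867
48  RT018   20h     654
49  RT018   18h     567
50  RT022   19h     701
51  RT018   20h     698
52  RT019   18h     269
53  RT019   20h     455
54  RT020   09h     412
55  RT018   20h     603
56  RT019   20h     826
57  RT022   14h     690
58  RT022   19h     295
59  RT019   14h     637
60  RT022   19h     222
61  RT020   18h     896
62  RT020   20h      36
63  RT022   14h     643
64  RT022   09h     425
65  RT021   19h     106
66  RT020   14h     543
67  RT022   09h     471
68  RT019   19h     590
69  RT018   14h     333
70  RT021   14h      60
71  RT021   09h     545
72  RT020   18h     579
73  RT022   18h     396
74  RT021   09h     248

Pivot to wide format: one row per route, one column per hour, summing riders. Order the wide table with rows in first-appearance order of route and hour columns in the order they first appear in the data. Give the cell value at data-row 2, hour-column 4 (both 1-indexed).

With rows in first-appearance order of route, row 2 is route=RT018. hour columns in first-appearance order: 18h, 19h, 20h, 14h, 09h; column 4 is 14h.
Long rows with route=RT018, hour=14h: 523 + 379 + 333 = 1235.

1235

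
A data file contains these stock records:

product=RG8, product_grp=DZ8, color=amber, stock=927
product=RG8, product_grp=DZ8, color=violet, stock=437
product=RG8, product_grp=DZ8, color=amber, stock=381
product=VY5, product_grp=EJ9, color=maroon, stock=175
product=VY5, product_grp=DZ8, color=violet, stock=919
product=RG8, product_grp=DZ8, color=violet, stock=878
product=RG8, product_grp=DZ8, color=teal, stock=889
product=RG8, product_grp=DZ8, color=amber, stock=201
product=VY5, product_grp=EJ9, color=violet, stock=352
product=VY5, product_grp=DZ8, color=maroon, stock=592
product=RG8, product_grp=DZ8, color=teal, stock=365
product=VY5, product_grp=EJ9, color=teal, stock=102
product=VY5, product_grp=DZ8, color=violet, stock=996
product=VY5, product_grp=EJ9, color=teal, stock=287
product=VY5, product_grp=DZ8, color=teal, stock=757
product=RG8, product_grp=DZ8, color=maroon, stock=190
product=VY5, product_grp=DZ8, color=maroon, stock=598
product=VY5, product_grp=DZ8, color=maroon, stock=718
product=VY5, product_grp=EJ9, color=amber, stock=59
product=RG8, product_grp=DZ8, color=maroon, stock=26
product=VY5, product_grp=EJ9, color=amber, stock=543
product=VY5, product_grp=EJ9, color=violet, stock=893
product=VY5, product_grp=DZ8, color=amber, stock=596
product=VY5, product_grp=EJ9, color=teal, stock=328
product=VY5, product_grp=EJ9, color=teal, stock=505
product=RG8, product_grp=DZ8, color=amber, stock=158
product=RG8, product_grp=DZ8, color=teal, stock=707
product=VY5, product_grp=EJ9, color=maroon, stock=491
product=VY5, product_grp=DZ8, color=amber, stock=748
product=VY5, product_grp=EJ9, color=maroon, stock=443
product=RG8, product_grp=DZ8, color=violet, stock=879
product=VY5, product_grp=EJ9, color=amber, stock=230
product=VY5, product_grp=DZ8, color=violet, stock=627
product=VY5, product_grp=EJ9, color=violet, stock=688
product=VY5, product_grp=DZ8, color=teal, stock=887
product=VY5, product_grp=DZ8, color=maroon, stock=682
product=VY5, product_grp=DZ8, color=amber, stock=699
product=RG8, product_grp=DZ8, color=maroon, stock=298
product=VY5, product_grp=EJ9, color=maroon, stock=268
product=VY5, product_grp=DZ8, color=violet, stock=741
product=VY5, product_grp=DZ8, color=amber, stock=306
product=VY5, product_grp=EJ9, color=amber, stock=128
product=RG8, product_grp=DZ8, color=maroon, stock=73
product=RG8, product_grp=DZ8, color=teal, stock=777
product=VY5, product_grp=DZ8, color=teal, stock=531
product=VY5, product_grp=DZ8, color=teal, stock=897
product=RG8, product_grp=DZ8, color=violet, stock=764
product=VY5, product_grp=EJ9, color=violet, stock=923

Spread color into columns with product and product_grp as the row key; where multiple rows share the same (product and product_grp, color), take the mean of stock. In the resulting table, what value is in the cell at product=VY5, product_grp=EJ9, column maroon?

344.25

Rows with product=VY5, product_grp=EJ9 and color=maroon: stock values are 175, 491, 443, 268.
(175 + 491 + 443 + 268) / 4 = 344.25.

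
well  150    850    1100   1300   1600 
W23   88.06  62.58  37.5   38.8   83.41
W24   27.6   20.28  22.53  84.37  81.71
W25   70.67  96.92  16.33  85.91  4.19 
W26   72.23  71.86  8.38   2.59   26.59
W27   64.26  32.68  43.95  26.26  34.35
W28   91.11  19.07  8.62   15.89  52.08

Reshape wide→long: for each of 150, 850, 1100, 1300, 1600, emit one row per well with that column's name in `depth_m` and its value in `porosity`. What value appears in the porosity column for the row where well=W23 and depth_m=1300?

Unpivoting turns each (well, wide-column) pair into one long row.
The wide cell at row W23, column 1300 holds 38.8, so the long row (W23, 1300) has porosity=38.8.

38.8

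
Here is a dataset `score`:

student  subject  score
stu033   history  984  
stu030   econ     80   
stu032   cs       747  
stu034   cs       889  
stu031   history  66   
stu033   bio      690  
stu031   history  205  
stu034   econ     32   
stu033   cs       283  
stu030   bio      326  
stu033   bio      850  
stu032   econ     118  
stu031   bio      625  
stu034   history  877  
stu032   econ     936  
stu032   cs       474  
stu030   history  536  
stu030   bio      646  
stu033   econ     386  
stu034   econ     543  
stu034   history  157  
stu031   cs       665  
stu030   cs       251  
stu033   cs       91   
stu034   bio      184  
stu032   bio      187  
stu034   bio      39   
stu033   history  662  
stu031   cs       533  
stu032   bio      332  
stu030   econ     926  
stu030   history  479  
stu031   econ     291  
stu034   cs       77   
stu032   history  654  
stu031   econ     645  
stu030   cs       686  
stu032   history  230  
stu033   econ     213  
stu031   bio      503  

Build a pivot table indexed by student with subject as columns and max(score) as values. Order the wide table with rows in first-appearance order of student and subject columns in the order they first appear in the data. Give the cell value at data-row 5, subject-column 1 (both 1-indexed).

With rows in first-appearance order of student, row 5 is student=stu031. subject columns in first-appearance order: history, econ, cs, bio; column 1 is history.
Long rows with student=stu031, subject=history: max(66, 205) = 205.

205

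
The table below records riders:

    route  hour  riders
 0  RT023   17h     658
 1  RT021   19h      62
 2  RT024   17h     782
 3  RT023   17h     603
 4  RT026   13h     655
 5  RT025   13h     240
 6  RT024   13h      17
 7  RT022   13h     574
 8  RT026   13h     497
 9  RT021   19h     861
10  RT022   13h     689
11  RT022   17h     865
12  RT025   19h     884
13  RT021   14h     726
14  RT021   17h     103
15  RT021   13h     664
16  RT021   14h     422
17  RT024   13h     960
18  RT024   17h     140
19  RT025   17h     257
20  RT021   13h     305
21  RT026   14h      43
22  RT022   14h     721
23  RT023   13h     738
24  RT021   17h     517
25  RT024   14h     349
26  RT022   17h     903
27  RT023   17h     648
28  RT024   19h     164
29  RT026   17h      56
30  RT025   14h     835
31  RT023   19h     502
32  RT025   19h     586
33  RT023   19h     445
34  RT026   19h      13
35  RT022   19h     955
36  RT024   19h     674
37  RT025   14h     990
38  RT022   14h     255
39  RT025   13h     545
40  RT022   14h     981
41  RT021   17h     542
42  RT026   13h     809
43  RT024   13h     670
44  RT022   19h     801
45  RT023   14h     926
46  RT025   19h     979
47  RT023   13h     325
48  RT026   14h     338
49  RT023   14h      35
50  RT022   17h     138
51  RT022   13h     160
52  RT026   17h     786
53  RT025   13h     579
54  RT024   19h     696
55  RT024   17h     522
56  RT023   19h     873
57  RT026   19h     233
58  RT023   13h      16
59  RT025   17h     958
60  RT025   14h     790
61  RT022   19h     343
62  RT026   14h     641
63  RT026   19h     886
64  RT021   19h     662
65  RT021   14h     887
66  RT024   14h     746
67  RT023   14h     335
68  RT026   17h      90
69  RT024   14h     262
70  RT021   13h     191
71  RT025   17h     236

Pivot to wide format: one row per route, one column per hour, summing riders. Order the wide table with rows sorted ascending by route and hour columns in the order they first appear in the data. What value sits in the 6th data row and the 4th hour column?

With rows sorted ascending by route, row 6 is route=RT026. hour columns in first-appearance order: 17h, 19h, 13h, 14h; column 4 is 14h.
Long rows with route=RT026, hour=14h: 43 + 338 + 641 = 1022.

1022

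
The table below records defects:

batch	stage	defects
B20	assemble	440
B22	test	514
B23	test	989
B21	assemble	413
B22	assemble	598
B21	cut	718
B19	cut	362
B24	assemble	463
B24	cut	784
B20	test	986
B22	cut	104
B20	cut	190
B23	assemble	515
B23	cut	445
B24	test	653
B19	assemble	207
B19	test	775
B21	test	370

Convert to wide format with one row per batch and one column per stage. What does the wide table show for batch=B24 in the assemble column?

463

Wide layout: rows indexed by batch, columns are the 3 distinct stage values (assemble, test, cut).
Cell (batch=B24, stage=assemble) draws from the long row where batch=B24 and stage=assemble, which has defects=463.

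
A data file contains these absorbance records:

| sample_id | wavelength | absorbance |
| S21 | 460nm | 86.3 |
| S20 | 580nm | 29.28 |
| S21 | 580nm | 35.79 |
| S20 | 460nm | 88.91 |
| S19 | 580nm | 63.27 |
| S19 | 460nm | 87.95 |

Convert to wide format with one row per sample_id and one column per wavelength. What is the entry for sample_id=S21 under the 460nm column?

Wide layout: rows indexed by sample_id, columns are the 2 distinct wavelength values (460nm, 580nm).
Cell (sample_id=S21, wavelength=460nm) draws from the long row where sample_id=S21 and wavelength=460nm, which has absorbance=86.3.

86.3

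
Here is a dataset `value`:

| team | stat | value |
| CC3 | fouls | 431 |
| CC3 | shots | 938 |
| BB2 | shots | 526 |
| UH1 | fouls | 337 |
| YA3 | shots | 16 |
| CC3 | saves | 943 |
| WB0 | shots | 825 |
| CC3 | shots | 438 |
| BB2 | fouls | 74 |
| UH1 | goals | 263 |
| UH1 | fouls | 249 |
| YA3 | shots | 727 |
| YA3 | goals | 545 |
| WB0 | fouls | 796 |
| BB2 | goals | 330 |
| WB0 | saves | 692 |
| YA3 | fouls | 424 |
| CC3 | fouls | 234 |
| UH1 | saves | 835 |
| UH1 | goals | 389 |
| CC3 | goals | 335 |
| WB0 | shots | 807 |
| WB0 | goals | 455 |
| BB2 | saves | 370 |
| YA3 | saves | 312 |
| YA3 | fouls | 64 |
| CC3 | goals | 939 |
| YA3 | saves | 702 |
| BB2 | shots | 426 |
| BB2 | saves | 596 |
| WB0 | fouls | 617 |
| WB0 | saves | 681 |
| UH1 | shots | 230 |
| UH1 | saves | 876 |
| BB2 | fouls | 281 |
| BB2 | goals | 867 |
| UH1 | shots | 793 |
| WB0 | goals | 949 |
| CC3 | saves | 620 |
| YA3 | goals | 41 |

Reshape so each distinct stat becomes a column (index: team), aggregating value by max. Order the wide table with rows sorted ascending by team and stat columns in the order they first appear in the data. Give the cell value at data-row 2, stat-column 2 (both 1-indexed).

938

With rows sorted ascending by team, row 2 is team=CC3. stat columns in first-appearance order: fouls, shots, saves, goals; column 2 is shots.
Long rows with team=CC3, stat=shots: max(938, 438) = 938.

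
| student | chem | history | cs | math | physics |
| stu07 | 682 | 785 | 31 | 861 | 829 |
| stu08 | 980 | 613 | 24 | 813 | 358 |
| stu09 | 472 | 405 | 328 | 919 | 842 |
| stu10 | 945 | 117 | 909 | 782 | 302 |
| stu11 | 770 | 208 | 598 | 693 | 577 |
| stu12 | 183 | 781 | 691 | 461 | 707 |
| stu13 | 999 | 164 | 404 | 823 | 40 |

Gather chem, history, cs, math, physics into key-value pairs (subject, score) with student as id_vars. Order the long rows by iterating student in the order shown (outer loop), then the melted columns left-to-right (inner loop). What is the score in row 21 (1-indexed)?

770

35 rows total (7 × 5). Row 21: index ⌊(21-1)/5⌋ = 4 into student → stu11; (21-1) mod 5 = 0 into the melted columns → chem.
So row 21 is (stu11, chem, 770); score = 770.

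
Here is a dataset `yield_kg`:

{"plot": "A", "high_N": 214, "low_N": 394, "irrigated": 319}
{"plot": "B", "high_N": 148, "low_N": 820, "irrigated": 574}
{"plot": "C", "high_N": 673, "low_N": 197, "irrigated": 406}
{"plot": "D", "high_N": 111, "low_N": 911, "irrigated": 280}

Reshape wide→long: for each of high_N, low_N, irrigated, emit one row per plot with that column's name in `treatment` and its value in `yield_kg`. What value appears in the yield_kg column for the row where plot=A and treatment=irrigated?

Unpivoting turns each (plot, wide-column) pair into one long row.
The wide cell at row A, column irrigated holds 319, so the long row (A, irrigated) has yield_kg=319.

319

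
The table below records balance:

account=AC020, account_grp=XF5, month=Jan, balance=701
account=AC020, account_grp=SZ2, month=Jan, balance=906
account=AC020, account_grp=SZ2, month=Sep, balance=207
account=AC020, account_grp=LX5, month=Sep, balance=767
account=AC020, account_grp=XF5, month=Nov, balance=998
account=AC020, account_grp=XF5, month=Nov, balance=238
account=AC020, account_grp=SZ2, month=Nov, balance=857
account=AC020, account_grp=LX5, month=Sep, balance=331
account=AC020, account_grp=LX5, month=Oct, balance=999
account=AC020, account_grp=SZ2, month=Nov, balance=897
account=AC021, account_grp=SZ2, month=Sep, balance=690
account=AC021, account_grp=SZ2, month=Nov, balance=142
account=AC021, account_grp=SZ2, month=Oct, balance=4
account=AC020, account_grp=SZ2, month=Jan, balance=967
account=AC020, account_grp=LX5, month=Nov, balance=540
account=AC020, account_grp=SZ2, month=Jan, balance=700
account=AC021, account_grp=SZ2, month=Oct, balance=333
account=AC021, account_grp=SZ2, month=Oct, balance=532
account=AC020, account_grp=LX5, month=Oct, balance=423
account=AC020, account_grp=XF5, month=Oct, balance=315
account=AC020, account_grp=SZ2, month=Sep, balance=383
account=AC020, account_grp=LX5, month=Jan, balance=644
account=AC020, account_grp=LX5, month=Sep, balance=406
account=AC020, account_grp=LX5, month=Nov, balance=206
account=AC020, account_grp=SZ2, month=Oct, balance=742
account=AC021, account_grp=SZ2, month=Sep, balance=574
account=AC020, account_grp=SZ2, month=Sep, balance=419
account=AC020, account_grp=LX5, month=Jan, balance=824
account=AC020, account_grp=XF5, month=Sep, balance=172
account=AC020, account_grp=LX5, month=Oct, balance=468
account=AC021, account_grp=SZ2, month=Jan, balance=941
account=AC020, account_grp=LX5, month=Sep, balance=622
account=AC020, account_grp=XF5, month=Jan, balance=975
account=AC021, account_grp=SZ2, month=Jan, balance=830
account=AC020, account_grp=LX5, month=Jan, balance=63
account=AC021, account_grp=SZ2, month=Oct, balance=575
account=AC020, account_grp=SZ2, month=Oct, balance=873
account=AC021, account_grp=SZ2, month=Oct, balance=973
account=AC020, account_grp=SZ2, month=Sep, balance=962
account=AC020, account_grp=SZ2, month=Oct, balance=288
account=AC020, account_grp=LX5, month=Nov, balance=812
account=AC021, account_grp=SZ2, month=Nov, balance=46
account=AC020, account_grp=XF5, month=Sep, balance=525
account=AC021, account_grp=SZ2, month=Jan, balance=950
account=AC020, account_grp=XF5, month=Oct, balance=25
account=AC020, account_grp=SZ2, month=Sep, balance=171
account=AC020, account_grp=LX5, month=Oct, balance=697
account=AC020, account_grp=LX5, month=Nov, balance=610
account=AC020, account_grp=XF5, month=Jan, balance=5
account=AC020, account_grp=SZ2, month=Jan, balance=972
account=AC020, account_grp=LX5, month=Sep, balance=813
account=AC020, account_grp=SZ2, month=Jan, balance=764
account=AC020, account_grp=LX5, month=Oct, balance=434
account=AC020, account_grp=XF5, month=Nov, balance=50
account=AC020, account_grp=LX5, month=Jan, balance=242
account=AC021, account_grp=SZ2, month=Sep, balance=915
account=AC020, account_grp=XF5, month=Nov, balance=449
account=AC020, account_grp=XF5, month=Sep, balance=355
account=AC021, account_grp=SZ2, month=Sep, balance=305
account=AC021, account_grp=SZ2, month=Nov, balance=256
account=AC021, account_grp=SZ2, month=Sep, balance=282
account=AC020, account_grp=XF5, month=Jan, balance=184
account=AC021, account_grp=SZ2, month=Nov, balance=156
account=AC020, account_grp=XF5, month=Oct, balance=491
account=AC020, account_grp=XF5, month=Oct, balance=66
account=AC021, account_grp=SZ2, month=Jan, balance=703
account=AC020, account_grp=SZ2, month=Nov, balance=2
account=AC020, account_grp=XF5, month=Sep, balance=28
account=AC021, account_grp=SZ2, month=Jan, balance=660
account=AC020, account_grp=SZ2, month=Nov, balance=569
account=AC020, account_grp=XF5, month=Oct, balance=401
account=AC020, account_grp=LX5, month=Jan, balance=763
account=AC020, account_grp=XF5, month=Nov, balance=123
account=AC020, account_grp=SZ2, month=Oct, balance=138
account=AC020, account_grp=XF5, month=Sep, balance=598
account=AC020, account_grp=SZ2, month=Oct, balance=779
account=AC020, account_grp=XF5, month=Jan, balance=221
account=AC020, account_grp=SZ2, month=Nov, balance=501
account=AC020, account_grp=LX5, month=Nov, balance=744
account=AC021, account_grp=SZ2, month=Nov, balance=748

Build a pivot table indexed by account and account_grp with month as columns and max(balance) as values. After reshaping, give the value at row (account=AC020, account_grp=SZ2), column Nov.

897

Rows with account=AC020, account_grp=SZ2 and month=Nov: balance values are 857, 897, 2, 569, 501.
max(857, 897, 2, 569, 501) = 897.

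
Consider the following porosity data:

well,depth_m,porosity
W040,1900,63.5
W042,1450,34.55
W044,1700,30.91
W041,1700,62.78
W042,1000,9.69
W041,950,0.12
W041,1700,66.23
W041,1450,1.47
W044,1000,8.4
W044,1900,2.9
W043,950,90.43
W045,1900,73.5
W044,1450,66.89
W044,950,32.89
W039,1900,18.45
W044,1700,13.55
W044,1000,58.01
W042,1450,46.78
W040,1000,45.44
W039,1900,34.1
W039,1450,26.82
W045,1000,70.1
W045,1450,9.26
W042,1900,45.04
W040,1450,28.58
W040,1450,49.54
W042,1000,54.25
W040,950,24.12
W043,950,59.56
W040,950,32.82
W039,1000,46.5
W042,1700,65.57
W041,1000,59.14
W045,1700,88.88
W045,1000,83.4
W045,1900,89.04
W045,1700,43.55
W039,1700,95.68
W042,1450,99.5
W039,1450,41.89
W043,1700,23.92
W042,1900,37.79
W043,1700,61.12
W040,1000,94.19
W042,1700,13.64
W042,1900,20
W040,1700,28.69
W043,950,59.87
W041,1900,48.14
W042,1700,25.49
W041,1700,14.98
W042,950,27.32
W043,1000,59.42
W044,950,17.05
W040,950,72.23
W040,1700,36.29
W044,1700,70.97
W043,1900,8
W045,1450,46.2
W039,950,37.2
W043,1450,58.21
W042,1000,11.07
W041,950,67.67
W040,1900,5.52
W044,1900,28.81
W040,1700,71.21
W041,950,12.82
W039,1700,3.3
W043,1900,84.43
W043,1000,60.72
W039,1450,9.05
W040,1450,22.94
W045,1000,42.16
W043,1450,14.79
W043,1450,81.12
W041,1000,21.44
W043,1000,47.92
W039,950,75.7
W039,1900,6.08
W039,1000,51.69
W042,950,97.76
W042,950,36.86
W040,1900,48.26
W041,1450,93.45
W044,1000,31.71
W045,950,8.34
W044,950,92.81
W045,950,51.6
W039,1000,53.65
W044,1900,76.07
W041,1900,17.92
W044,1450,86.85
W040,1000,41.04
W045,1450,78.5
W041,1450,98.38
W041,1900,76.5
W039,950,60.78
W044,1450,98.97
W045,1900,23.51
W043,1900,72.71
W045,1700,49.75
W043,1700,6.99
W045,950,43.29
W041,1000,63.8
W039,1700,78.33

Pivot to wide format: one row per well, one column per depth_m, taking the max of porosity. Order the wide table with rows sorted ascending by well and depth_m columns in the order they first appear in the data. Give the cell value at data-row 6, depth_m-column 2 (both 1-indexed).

98.97

With rows sorted ascending by well, row 6 is well=W044. depth_m columns in first-appearance order: 1900, 1450, 1700, 1000, 950; column 2 is 1450.
Long rows with well=W044, depth_m=1450: max(66.89, 86.85, 98.97) = 98.97.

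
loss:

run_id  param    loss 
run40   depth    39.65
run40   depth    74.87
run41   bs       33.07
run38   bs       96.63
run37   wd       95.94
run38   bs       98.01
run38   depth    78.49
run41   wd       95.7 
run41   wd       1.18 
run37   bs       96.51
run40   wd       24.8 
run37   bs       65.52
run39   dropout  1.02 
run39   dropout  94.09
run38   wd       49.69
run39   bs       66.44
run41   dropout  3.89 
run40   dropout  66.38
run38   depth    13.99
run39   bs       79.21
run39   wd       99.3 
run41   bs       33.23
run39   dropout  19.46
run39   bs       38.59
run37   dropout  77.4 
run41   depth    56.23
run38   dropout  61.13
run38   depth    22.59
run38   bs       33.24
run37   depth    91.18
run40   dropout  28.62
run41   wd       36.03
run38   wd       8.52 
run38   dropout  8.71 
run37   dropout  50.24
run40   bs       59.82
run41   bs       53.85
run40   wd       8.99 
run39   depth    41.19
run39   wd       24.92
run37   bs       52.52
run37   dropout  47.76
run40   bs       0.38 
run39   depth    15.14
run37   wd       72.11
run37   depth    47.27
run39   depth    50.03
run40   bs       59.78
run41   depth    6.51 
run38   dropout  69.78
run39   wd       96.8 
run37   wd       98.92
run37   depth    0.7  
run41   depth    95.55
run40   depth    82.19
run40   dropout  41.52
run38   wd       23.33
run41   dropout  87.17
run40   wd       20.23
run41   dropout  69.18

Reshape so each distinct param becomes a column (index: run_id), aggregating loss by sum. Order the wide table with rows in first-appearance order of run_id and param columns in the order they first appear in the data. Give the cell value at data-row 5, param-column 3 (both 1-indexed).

221.02

With rows in first-appearance order of run_id, row 5 is run_id=run39. param columns in first-appearance order: depth, bs, wd, dropout; column 3 is wd.
Long rows with run_id=run39, param=wd: 99.3 + 24.92 + 96.8 = 221.02.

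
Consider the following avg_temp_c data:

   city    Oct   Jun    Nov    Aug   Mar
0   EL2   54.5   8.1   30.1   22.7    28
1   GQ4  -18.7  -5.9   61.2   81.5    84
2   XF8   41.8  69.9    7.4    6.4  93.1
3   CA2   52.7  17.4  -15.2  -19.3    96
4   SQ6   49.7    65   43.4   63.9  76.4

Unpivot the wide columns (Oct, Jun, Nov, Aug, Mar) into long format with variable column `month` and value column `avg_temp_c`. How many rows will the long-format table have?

5 city values × 5 melted columns = 25 rows.

25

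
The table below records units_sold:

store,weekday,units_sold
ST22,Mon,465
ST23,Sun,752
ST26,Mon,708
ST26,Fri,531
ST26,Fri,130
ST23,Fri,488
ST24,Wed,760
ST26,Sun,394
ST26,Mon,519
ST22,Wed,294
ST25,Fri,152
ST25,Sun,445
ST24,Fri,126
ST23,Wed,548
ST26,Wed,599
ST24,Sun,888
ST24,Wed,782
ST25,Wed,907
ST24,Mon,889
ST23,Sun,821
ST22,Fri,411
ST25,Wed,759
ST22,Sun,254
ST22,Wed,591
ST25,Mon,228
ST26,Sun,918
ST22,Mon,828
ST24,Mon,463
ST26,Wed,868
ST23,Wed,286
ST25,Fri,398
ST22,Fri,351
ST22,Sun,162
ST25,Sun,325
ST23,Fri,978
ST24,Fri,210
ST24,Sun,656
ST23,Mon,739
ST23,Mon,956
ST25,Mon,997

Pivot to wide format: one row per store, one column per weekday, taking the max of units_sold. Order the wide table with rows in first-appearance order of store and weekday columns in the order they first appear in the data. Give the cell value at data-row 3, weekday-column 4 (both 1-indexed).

With rows in first-appearance order of store, row 3 is store=ST26. weekday columns in first-appearance order: Mon, Sun, Fri, Wed; column 4 is Wed.
Long rows with store=ST26, weekday=Wed: max(599, 868) = 868.

868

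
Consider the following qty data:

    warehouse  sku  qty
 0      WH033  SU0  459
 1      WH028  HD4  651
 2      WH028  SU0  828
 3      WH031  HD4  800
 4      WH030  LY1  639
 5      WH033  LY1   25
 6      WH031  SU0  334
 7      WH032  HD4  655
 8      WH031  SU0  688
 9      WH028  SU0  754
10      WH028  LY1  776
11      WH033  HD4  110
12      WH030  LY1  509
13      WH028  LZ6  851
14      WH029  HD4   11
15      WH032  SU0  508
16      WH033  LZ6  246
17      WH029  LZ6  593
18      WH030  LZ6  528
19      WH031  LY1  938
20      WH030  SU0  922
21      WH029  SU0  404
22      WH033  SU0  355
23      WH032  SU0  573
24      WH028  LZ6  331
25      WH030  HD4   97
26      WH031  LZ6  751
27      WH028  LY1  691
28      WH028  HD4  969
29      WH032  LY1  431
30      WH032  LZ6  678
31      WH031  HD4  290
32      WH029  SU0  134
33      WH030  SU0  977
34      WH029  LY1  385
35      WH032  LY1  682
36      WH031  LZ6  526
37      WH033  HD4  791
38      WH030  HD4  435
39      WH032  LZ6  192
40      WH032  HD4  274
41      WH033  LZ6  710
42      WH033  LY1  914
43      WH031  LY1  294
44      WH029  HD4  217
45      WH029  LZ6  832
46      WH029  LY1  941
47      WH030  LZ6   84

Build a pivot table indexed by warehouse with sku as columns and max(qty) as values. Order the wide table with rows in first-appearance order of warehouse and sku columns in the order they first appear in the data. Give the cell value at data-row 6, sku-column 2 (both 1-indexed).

217

With rows in first-appearance order of warehouse, row 6 is warehouse=WH029. sku columns in first-appearance order: SU0, HD4, LY1, LZ6; column 2 is HD4.
Long rows with warehouse=WH029, sku=HD4: max(11, 217) = 217.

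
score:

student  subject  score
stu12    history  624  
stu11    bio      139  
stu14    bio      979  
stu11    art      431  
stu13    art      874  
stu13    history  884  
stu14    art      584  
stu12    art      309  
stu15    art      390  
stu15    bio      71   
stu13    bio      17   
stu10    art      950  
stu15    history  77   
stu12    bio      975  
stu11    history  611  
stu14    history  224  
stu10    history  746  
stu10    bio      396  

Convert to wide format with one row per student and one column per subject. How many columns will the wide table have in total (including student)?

4

1 column for student plus 3 distinct subject values → 4 columns.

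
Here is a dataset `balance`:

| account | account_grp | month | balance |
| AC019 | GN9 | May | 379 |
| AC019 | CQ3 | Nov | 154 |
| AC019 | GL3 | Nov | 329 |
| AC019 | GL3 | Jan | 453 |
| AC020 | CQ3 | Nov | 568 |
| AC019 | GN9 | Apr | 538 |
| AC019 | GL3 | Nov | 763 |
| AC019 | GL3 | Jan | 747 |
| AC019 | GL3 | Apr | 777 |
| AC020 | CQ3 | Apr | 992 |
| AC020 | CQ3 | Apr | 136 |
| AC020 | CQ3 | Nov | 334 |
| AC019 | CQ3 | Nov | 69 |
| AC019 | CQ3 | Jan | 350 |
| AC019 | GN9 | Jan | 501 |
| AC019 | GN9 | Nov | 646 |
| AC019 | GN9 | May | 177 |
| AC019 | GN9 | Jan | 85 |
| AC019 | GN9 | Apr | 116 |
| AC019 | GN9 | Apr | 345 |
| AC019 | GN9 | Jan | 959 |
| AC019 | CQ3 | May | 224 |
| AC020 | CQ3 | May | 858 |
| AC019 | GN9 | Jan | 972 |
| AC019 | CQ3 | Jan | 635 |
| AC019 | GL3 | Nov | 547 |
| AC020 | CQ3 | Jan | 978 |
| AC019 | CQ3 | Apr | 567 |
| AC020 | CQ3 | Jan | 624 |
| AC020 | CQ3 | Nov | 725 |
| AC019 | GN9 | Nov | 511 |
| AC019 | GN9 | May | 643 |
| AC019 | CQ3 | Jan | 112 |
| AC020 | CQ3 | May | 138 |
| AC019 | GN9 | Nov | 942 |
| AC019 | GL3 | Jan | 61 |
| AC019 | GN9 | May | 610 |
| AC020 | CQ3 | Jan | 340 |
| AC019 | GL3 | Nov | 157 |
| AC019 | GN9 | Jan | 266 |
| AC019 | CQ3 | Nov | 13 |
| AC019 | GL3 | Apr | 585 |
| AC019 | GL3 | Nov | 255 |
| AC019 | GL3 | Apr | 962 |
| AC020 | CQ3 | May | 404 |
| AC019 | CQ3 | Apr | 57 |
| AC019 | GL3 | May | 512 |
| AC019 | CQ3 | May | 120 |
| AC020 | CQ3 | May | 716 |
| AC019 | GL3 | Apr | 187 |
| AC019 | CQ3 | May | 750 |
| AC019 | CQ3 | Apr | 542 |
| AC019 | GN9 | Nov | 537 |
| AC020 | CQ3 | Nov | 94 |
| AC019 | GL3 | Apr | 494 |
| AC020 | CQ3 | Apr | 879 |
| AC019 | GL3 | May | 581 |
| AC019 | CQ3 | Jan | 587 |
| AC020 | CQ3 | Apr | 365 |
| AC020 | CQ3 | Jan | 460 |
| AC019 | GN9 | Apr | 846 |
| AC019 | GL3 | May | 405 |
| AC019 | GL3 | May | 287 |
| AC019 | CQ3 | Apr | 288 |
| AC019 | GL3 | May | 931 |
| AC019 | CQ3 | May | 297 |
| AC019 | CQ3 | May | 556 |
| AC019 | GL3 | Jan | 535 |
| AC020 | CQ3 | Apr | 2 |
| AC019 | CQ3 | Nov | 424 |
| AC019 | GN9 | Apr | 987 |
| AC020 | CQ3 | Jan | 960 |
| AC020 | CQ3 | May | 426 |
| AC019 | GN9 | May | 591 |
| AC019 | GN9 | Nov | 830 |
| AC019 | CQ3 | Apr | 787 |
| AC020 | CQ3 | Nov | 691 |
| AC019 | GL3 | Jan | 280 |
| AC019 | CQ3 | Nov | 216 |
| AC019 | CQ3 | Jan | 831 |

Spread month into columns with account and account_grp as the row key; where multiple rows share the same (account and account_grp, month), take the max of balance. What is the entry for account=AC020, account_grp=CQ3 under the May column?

Rows with account=AC020, account_grp=CQ3 and month=May: balance values are 858, 138, 404, 716, 426.
max(858, 138, 404, 716, 426) = 858.

858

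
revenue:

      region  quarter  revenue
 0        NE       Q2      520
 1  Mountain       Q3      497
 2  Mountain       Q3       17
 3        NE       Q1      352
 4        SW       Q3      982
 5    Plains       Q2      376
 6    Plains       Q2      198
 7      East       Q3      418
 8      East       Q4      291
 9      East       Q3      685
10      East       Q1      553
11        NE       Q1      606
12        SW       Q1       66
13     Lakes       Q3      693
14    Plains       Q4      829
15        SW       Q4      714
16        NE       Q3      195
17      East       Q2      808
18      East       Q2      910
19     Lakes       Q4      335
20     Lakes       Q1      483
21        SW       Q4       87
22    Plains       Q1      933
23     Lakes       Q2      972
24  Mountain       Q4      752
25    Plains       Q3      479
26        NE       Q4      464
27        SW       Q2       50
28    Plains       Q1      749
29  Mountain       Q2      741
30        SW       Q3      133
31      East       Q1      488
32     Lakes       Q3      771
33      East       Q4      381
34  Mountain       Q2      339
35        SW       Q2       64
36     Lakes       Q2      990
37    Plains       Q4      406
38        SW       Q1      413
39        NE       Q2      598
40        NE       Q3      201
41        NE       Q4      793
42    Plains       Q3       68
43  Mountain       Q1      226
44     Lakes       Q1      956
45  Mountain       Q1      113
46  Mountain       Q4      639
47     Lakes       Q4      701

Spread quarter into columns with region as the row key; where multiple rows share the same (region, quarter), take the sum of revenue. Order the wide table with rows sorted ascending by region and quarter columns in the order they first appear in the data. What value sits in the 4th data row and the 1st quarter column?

1118

With rows sorted ascending by region, row 4 is region=NE. quarter columns in first-appearance order: Q2, Q3, Q1, Q4; column 1 is Q2.
Long rows with region=NE, quarter=Q2: 520 + 598 = 1118.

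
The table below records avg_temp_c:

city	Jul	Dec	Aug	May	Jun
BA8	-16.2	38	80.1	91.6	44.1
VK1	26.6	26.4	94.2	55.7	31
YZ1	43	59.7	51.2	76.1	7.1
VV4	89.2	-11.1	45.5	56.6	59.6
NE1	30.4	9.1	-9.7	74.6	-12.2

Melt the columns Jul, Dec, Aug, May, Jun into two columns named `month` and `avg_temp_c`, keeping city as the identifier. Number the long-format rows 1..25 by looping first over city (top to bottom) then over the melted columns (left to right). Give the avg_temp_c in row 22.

25 rows total (5 × 5). Row 22: index ⌊(22-1)/5⌋ = 4 into city → NE1; (22-1) mod 5 = 1 into the melted columns → Dec.
So row 22 is (NE1, Dec, 9.1); avg_temp_c = 9.1.

9.1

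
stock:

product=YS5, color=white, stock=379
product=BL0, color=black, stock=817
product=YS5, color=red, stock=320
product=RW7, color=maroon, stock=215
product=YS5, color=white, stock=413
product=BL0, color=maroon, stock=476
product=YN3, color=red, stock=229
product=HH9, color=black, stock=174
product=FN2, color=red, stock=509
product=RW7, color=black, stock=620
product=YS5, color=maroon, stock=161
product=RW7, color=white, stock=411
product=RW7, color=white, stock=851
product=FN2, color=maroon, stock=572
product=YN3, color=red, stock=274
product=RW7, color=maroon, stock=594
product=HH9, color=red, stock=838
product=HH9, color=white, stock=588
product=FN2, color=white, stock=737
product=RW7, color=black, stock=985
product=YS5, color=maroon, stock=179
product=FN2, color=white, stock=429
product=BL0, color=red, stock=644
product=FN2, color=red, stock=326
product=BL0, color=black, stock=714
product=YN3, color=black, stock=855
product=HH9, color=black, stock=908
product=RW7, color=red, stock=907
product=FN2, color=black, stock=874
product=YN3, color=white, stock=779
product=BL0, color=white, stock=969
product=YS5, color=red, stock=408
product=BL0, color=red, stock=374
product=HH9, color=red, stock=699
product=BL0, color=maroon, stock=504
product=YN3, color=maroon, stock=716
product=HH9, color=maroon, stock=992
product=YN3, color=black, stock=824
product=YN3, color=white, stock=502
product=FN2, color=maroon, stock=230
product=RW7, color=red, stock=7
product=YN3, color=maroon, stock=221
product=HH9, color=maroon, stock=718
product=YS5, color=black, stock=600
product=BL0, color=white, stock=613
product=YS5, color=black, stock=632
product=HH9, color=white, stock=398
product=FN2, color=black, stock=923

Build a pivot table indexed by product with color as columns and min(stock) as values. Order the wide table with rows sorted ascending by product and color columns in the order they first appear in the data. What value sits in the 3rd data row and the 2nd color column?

174

With rows sorted ascending by product, row 3 is product=HH9. color columns in first-appearance order: white, black, red, maroon; column 2 is black.
Long rows with product=HH9, color=black: min(174, 908) = 174.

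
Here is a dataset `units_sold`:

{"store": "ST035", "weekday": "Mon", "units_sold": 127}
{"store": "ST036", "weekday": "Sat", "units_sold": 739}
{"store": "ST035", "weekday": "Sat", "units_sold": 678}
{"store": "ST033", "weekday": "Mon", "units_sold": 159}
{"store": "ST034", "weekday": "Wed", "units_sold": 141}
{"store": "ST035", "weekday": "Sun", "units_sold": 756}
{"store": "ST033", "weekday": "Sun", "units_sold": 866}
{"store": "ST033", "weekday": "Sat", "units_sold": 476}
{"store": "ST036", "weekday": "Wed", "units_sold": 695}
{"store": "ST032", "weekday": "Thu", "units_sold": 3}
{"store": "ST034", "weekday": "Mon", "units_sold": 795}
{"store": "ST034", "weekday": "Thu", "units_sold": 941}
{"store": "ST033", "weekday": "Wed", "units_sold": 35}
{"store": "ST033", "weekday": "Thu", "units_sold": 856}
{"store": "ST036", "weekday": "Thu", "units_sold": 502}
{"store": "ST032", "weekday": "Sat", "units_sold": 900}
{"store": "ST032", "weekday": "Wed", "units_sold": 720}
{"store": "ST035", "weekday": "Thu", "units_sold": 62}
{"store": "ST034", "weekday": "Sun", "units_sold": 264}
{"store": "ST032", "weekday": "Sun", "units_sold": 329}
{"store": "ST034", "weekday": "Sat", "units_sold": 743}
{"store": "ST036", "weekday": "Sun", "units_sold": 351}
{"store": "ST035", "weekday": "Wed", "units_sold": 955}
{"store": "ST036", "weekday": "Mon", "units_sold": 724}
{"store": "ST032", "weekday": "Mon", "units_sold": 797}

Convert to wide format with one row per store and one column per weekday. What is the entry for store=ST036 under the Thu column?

502

Wide layout: rows indexed by store, columns are the 5 distinct weekday values (Mon, Sat, Wed, Sun, Thu).
Cell (store=ST036, weekday=Thu) draws from the long row where store=ST036 and weekday=Thu, which has units_sold=502.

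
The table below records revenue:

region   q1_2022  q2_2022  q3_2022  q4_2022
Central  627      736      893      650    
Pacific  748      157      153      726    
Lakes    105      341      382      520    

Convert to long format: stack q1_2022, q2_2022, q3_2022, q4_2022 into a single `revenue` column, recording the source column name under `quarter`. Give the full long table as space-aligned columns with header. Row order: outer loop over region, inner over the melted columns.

region   quarter  revenue
Central  q1_2022  627    
Central  q2_2022  736    
Central  q3_2022  893    
Central  q4_2022  650    
Pacific  q1_2022  748    
Pacific  q2_2022  157    
Pacific  q3_2022  153    
Pacific  q4_2022  726    
Lakes    q1_2022  105    
Lakes    q2_2022  341    
Lakes    q3_2022  382    
Lakes    q4_2022  520    

Each (region, column) pair becomes one row: 3 × 4 = 12 rows.
For example, (Central, q1_2022) → revenue=627.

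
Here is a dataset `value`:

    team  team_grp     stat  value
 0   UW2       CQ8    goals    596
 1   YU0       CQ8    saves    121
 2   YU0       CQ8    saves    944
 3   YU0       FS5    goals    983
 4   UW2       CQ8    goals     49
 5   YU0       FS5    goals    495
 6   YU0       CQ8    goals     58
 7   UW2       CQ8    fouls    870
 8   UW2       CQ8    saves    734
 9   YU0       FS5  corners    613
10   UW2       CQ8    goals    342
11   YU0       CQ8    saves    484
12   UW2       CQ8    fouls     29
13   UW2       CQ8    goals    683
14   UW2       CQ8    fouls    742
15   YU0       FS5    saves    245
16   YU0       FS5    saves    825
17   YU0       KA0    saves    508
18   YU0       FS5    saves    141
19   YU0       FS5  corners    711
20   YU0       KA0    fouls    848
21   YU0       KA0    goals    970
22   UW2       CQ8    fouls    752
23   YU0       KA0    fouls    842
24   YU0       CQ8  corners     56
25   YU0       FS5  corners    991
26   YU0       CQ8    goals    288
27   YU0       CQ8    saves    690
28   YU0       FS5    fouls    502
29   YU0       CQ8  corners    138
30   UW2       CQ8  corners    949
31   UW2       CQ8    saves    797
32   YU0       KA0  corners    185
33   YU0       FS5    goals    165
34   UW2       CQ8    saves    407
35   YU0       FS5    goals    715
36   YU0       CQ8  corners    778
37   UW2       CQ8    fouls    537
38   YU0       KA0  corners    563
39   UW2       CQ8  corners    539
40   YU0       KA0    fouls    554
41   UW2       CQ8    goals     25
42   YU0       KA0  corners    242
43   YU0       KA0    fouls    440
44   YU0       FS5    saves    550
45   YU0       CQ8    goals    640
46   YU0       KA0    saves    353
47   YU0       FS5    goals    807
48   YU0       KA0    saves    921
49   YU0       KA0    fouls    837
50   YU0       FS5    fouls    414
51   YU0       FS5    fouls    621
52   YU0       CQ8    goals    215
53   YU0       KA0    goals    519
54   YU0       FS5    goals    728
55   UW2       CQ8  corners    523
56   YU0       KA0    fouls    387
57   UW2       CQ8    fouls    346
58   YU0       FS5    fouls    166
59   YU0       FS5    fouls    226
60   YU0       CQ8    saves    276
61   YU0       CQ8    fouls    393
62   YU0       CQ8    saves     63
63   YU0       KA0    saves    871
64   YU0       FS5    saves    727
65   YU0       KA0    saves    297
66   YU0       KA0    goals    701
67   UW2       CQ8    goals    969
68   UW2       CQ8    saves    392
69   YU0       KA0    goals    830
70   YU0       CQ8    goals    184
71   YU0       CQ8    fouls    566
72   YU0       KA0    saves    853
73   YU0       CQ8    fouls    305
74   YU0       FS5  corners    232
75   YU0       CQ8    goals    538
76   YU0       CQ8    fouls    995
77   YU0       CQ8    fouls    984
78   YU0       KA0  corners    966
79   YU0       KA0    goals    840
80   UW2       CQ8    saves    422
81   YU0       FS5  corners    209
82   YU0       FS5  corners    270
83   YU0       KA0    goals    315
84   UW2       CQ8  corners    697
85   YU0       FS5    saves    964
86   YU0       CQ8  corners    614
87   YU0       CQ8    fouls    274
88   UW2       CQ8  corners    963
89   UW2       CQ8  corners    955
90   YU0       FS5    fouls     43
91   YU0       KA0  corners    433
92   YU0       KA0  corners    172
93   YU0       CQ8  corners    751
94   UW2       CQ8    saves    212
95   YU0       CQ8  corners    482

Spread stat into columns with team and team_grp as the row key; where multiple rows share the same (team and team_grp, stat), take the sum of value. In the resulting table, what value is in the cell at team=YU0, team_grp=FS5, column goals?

3893

Rows with team=YU0, team_grp=FS5 and stat=goals: value values are 983, 495, 165, 715, 807, 728.
983 + 495 + 165 + 715 + 807 + 728 = 3893.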